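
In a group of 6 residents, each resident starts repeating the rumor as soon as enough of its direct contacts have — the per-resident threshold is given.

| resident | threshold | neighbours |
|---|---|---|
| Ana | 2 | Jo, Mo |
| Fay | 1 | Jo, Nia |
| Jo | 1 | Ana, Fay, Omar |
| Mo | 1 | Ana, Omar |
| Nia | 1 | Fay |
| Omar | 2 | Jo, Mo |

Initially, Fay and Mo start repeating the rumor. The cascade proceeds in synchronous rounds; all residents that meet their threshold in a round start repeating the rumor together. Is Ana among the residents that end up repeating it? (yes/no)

yes

Round 1 — Fay, Mo start repeating the rumor (initial).
Round 2 — checking thresholds:
  Ana: 1 of 2 neighbours < 2, below threshold.
  Jo: 1 of 3 neighbours ≥ 1, starts repeating the rumor.
  Nia: 1 of 1 neighbours ≥ 1, starts repeating the rumor.
  Omar: 1 of 2 neighbours < 2, below threshold.
Round 3 — checking thresholds:
  Ana: 2 of 2 neighbours ≥ 2, starts repeating the rumor.
  Omar: 2 of 2 neighbours ≥ 2, starts repeating the rumor.
Round 4 — no new spreads; cascade stops.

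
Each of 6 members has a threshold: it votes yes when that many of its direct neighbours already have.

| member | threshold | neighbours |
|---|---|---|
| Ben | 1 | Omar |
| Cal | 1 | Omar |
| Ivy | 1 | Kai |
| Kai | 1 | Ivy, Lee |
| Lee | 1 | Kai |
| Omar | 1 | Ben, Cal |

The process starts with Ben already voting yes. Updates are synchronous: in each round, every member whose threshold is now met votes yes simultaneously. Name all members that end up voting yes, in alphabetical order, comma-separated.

Ben, Cal, Omar

Round 1 — Ben votes yes (initial).
Round 2 — checking thresholds:
  Omar: 1 of 2 neighbours ≥ 1, votes yes.
Round 3 — checking thresholds:
  Cal: 1 of 1 neighbours ≥ 1, votes yes.
Round 4 — no new yes votes; cascade stops.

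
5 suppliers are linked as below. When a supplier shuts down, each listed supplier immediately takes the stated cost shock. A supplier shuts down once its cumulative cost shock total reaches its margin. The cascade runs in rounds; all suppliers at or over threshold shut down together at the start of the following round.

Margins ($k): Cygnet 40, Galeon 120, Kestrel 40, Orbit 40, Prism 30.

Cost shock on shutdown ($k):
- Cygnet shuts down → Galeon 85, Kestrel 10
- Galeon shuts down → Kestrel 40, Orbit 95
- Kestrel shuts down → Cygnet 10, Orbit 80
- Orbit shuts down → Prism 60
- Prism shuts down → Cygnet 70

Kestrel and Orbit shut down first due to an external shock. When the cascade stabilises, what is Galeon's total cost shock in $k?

Round 1 — Kestrel, Orbit shut down (initial).
  Cygnet: +10 → 10 < 40
  Prism: +60 → 60 ≥ 30
Round 2 — Prism shuts down.
  Cygnet: +70 → 80 ≥ 40
Round 3 — Cygnet shuts down.
  Galeon: +85 → 85 < 120
No further shutdowns.

85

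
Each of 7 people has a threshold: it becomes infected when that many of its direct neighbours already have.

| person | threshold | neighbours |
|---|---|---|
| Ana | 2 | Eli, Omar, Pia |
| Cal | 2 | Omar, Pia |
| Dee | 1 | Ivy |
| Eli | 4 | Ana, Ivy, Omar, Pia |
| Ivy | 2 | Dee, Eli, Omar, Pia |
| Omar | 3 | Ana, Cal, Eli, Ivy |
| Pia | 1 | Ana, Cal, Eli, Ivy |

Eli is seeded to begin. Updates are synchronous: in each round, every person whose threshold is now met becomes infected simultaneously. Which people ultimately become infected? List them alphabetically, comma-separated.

Round 1 — Eli becomes infected (initial).
Round 2 — checking thresholds:
  Ana: 1 of 3 neighbours < 2, holds.
  Ivy: 1 of 4 neighbours < 2, holds.
  Omar: 1 of 4 neighbours < 3, holds.
  Pia: 1 of 4 neighbours ≥ 1, becomes infected.
Round 3 — checking thresholds:
  Ana: 2 of 3 neighbours ≥ 2, becomes infected.
  Cal: 1 of 2 neighbours < 2, holds.
  Ivy: 2 of 4 neighbours ≥ 2, becomes infected.
  Omar: 1 of 4 neighbours < 3, holds.
Round 4 — checking thresholds:
  Cal: 1 of 2 neighbours < 2, holds.
  Dee: 1 of 1 neighbours ≥ 1, becomes infected.
  Omar: 3 of 4 neighbours ≥ 3, becomes infected.
Round 5 — checking thresholds:
  Cal: 2 of 2 neighbours ≥ 2, becomes infected.
Round 6 — no new infections; cascade stops.

Ana, Cal, Dee, Eli, Ivy, Omar, Pia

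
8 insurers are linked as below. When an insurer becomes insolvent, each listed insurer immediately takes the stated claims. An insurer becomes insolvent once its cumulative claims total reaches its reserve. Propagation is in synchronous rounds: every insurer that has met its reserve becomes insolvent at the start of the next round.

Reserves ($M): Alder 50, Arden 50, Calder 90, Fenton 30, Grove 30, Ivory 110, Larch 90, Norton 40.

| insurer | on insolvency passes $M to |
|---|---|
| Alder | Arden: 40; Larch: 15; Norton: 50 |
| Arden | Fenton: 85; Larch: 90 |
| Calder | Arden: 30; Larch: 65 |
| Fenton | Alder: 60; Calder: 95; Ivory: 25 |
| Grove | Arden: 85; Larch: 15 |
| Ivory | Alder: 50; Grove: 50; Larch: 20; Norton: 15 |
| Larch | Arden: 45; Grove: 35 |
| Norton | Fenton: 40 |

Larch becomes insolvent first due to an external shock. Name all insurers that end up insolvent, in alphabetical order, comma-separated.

Alder, Arden, Calder, Fenton, Grove, Larch, Norton

Round 1 — Larch becomes insolvent (initial).
  Arden: +45 → 45 < 50
  Grove: +35 → 35 ≥ 30
Round 2 — Grove becomes insolvent.
  Arden: +85 → 130 ≥ 50
Round 3 — Arden becomes insolvent.
  Fenton: +85 → 85 ≥ 30
Round 4 — Fenton becomes insolvent.
  Alder: +60 → 60 ≥ 50
  Calder: +95 → 95 ≥ 90
  Ivory: +25 → 25 < 110
Round 5 — Alder, Calder become insolvent.
  Norton: +50 → 50 ≥ 40
Round 6 — Norton becomes insolvent.
No further insolvencies.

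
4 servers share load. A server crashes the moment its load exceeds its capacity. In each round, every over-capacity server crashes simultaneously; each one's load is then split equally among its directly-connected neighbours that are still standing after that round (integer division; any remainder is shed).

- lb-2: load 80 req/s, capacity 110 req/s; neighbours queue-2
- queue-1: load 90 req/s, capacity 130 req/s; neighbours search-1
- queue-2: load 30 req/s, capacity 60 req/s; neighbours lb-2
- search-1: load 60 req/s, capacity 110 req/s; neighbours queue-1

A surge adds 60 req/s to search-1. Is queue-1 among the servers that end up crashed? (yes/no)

Round 1 — search-1 at 120 > 110. search-1 crashes.
  search-1 sheds 120 req/s to queue-1: 120 each.
    queue-1: 90+120 = 210 > 130
Round 2 — queue-1 crashes.
  queue-1 sheds 210 req/s: no online neighbours, lost.
No further crashes.

yes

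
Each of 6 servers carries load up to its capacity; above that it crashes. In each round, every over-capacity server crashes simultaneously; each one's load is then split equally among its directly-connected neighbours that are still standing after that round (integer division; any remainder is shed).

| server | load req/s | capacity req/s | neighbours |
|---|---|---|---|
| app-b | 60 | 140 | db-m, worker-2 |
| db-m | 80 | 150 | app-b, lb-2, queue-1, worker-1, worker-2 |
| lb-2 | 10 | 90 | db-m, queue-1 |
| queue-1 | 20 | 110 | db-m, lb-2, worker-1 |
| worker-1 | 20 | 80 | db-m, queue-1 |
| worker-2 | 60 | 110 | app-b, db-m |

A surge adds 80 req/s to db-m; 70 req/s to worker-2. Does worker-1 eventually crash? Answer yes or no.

no

Round 1 — db-m at 160 > 150; worker-2 at 130 > 110. db-m, worker-2 crash.
  db-m sheds 160 req/s to app-b, lb-2, queue-1, worker-1: 40 each.
    app-b: 60+40 = 100 ≤ 140
    lb-2: 10+40 = 50 ≤ 90
    queue-1: 20+40 = 60 ≤ 110
    worker-1: 20+40 = 60 ≤ 80
  worker-2 sheds 130 req/s to app-b: 130 each.
    app-b: 100+130 = 230 > 140
Round 2 — app-b crashes.
  app-b sheds 230 req/s: no online neighbours, lost.
No further crashes.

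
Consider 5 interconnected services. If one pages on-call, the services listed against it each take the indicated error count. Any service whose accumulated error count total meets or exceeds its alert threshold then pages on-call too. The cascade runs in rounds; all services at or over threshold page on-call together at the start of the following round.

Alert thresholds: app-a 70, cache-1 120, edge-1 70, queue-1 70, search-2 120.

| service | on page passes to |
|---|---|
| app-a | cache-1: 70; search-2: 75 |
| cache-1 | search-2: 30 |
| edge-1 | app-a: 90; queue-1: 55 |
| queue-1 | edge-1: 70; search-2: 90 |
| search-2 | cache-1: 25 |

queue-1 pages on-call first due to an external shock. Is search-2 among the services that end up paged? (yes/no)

Round 1 — queue-1 pages on-call (initial).
  edge-1: +70 → 70 ≥ 70
  search-2: +90 → 90 < 120
Round 2 — edge-1 pages on-call.
  app-a: +90 → 90 ≥ 70
Round 3 — app-a pages on-call.
  cache-1: +70 → 70 < 120
  search-2: +75 → 165 ≥ 120
Round 4 — search-2 pages on-call.
  cache-1: +25 → 95 < 120
No further pages.

yes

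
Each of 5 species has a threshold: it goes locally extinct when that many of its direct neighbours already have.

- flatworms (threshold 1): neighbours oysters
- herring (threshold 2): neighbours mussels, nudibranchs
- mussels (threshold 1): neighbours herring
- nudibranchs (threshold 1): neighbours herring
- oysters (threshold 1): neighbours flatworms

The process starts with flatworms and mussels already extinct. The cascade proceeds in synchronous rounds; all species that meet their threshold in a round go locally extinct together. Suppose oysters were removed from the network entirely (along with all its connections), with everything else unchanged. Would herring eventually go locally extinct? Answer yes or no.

no

With oysters removed:
Round 1 — flatworms, mussels go locally extinct (initial).
Round 2 — no new extinctions; cascade stops.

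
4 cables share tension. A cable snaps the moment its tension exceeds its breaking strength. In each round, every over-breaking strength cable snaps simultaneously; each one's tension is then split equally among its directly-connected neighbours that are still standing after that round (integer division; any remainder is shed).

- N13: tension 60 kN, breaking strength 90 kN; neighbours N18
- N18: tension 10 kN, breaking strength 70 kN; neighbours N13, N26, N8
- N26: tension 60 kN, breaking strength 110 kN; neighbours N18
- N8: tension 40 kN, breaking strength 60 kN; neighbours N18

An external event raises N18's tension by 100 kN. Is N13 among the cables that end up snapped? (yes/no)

yes

Round 1 — N18 at 110 > 70. N18 snaps.
  N18 sheds 110 kN to N13, N26, N8: 36 each (2 lost).
    N13: 60+36 = 96 > 90
    N26: 60+36 = 96 ≤ 110
    N8: 40+36 = 76 > 60
Round 2 — N13, N8 snap.
  N13 sheds 96 kN: no online neighbours, lost.
  N8 sheds 76 kN: no online neighbours, lost.
No further breaks.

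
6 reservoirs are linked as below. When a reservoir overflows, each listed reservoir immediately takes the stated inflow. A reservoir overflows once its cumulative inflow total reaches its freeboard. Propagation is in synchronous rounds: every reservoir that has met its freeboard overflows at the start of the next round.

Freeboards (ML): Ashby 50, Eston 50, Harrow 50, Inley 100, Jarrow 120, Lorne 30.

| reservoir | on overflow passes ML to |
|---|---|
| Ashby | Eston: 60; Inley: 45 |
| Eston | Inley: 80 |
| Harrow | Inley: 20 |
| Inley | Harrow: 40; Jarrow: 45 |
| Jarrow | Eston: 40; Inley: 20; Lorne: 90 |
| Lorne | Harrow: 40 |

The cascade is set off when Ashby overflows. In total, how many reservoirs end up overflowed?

3

Round 1 — Ashby overflows (initial).
  Eston: +60 → 60 ≥ 50
  Inley: +45 → 45 < 100
Round 2 — Eston overflows.
  Inley: +80 → 125 ≥ 100
Round 3 — Inley overflows.
  Harrow: +40 → 40 < 50
  Jarrow: +45 → 45 < 120
No further overflows.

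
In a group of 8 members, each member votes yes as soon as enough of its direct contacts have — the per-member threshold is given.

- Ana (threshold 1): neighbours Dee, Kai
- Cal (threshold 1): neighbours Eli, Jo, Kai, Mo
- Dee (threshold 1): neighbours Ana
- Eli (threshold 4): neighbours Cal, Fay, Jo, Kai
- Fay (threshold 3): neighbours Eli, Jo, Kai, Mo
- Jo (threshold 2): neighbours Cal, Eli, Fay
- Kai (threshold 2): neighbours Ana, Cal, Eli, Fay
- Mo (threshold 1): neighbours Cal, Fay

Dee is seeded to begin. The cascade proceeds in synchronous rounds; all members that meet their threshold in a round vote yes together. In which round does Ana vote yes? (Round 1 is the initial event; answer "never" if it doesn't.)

2

Round 1 — Dee votes yes (initial).
Round 2 — checking thresholds:
  Ana: 1 of 2 neighbours ≥ 1, votes yes.
Round 3 — no new yes votes; cascade stops.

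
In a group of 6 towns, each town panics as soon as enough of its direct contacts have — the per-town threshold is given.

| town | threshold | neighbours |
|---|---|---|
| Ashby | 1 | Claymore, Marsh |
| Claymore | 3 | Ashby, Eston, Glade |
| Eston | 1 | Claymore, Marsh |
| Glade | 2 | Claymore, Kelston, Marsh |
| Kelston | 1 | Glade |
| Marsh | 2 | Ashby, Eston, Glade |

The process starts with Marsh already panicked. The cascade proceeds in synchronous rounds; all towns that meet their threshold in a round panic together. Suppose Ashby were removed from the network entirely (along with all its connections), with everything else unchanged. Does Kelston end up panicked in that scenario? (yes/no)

no

With Ashby removed:
Round 1 — Marsh panics (initial).
Round 2 — checking thresholds:
  Eston: 1 of 2 neighbours ≥ 1, panics.
  Glade: 1 of 3 neighbours < 2, not yet.
Round 3 — no new panics; cascade stops.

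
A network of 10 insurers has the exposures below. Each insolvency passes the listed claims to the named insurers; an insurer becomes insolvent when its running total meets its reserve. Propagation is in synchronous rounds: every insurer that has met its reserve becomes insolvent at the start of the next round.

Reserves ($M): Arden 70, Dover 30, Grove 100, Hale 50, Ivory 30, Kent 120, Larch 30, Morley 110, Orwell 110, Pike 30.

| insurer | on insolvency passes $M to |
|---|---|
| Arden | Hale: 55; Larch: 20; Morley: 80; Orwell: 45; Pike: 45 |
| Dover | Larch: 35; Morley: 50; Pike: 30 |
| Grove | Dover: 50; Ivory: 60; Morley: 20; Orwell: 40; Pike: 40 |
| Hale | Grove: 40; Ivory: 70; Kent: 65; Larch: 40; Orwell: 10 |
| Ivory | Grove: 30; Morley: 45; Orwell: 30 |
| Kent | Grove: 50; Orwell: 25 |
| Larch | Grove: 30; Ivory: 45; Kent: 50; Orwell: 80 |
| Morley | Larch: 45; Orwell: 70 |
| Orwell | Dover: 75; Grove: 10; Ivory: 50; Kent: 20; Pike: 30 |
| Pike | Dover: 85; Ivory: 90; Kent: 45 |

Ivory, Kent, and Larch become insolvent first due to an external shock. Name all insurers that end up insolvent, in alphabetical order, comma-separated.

Dover, Grove, Ivory, Kent, Larch, Morley, Orwell, Pike

Round 1 — Ivory, Kent, Larch become insolvent (initial).
  Grove: +30+50+30 → 110 ≥ 100
  Morley: +45 → 45 < 110
  Orwell: +30+25+80 → 135 ≥ 110
Round 2 — Grove, Orwell become insolvent.
  Dover: +50+75 → 125 ≥ 30
  Morley: +20 → 65 < 110
  Pike: +40+30 → 70 ≥ 30
Round 3 — Dover, Pike become insolvent.
  Morley: +50 → 115 ≥ 110
Round 4 — Morley becomes insolvent.
No further insolvencies.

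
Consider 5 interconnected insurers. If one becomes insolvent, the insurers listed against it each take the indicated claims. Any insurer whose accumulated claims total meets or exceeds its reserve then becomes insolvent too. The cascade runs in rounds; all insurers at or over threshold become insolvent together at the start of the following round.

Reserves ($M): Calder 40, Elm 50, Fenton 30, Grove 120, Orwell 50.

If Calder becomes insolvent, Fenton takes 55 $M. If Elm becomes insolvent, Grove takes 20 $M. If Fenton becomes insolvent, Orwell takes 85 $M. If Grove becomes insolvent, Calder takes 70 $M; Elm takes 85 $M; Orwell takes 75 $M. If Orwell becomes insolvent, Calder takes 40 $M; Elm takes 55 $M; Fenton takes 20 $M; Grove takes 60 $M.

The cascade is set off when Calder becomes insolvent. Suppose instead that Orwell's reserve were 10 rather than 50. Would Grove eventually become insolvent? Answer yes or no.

With Orwell's reserve at 10:
Round 1 — Calder becomes insolvent (initial).
  Fenton: +55 → 55 ≥ 30
Round 2 — Fenton becomes insolvent.
  Orwell: +85 → 85 ≥ 10
Round 3 — Orwell becomes insolvent.
  Elm: +55 → 55 ≥ 50
  Grove: +60 → 60 < 120
Round 4 — Elm becomes insolvent.
  Grove: +20 → 80 < 120
No further insolvencies.

no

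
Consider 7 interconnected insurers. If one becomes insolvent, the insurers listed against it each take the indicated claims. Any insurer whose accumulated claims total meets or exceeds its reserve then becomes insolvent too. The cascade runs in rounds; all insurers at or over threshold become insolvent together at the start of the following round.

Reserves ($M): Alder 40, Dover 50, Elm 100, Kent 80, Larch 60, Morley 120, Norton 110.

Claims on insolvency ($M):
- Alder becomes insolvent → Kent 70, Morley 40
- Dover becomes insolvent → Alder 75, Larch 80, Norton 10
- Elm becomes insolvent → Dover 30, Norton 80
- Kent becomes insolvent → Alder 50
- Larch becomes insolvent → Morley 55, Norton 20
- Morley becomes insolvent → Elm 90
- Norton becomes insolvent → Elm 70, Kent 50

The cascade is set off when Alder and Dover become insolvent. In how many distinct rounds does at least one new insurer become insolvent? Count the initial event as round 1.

Round 1 — Alder, Dover become insolvent (initial).
  Kent: +70 → 70 < 80
  Larch: +80 → 80 ≥ 60
  Morley: +40 → 40 < 120
  Norton: +10 → 10 < 110
Round 2 — Larch becomes insolvent.
  Morley: +55 → 95 < 120
  Norton: +20 → 30 < 110
No further insolvencies.

2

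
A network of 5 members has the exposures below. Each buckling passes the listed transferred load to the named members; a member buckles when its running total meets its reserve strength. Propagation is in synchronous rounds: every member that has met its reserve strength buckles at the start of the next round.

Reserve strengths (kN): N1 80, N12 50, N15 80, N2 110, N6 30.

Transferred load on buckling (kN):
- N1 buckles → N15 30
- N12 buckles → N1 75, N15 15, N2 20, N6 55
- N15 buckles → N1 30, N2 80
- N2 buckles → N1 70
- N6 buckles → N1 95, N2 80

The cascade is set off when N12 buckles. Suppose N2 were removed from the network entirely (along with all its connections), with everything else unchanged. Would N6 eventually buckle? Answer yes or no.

yes

With N2 removed:
Round 1 — N12 buckles (initial).
  N1: +75 → 75 < 80
  N15: +15 → 15 < 80
  N6: +55 → 55 ≥ 30
Round 2 — N6 buckles.
  N1: +95 → 170 ≥ 80
Round 3 — N1 buckles.
  N15: +30 → 45 < 80
No further bucklings.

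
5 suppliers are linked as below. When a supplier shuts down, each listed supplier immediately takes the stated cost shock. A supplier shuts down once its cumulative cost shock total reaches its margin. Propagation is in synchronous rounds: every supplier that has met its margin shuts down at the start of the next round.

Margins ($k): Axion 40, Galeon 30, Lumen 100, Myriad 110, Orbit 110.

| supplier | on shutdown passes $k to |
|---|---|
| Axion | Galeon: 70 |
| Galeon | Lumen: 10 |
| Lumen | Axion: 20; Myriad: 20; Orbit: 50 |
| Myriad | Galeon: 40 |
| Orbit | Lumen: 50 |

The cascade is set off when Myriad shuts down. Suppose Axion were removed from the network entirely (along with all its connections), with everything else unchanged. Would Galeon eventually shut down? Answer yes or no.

yes

With Axion removed:
Round 1 — Myriad shuts down (initial).
  Galeon: +40 → 40 ≥ 30
Round 2 — Galeon shuts down.
  Lumen: +10 → 10 < 100
No further shutdowns.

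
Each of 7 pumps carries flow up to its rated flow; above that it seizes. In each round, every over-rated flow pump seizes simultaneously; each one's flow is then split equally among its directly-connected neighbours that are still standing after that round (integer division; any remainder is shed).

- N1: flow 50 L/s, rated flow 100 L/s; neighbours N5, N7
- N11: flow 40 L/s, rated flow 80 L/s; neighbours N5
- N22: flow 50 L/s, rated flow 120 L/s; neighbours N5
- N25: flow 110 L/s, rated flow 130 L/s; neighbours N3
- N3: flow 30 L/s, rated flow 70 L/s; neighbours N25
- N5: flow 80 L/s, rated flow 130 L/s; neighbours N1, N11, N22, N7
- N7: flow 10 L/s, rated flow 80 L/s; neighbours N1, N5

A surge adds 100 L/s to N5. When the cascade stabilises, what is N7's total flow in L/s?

Round 1 — N5 at 180 > 130. N5 seizes.
  N5 sheds 180 L/s to N1, N11, N22, N7: 45 each.
    N1: 50+45 = 95 ≤ 100
    N11: 40+45 = 85 > 80
    N22: 50+45 = 95 ≤ 120
    N7: 10+45 = 55 ≤ 80
Round 2 — N11 seizes.
  N11 sheds 85 L/s: no online neighbours, lost.
No further seizures.

55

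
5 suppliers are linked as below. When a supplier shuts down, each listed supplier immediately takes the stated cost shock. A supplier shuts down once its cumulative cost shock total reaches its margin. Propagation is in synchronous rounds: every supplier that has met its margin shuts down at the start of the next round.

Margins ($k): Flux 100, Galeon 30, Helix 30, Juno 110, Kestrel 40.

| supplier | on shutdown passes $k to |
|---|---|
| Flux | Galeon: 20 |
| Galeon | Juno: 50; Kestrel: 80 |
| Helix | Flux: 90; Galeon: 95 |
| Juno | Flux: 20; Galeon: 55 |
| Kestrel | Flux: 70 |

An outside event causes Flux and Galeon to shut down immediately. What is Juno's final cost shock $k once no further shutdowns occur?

50

Round 1 — Flux, Galeon shut down (initial).
  Juno: +50 → 50 < 110
  Kestrel: +80 → 80 ≥ 40
Round 2 — Kestrel shuts down.
No further shutdowns.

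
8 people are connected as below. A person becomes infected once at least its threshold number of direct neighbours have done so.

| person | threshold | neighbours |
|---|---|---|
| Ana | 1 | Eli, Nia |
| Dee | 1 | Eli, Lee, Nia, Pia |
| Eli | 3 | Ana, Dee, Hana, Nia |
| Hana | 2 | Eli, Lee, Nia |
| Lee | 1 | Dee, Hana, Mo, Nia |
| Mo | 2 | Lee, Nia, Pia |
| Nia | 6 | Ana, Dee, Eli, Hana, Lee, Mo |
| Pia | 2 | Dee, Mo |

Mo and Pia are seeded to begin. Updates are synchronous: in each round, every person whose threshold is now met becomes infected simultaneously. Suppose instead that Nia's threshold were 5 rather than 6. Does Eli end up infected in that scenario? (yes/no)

With Nia's threshold at 5:
Round 1 — Mo, Pia become infected (initial).
Round 2 — checking thresholds:
  Dee: 1 of 4 neighbours ≥ 1, becomes infected.
  Lee: 1 of 4 neighbours ≥ 1, becomes infected.
  Nia: 1 of 6 neighbours < 5, below threshold.
Round 3 — no new infections; cascade stops.

no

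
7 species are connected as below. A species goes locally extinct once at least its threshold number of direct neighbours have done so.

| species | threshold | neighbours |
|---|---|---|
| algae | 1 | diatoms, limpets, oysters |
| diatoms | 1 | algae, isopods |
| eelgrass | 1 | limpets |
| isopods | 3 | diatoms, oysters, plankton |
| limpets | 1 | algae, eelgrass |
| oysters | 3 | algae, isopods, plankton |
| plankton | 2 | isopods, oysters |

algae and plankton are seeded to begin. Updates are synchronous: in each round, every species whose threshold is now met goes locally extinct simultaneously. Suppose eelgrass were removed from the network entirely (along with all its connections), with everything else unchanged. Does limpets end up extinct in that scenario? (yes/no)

yes

With eelgrass removed:
Round 1 — algae, plankton go locally extinct (initial).
Round 2 — checking thresholds:
  diatoms: 1 of 2 neighbours ≥ 1, goes locally extinct.
  isopods: 1 of 3 neighbours < 3, below threshold.
  limpets: 1 of 1 neighbours ≥ 1, goes locally extinct.
  oysters: 2 of 3 neighbours < 3, below threshold.
Round 3 — no new extinctions; cascade stops.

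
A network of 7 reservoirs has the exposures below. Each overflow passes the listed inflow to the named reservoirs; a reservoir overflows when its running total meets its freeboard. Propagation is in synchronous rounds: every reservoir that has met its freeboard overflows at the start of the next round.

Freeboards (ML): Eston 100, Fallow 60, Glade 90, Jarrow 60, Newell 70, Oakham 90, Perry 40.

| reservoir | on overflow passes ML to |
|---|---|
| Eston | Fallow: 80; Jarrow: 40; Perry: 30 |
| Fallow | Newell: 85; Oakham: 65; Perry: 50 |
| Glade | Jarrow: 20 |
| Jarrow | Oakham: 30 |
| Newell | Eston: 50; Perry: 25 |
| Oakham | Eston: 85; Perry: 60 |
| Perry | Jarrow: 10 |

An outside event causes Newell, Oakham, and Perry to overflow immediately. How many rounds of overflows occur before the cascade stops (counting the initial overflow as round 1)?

Round 1 — Newell, Oakham, Perry overflow (initial).
  Eston: +50+85 → 135 ≥ 100
  Jarrow: +10 → 10 < 60
Round 2 — Eston overflows.
  Fallow: +80 → 80 ≥ 60
  Jarrow: +40 → 50 < 60
Round 3 — Fallow overflows.
No further overflows.

3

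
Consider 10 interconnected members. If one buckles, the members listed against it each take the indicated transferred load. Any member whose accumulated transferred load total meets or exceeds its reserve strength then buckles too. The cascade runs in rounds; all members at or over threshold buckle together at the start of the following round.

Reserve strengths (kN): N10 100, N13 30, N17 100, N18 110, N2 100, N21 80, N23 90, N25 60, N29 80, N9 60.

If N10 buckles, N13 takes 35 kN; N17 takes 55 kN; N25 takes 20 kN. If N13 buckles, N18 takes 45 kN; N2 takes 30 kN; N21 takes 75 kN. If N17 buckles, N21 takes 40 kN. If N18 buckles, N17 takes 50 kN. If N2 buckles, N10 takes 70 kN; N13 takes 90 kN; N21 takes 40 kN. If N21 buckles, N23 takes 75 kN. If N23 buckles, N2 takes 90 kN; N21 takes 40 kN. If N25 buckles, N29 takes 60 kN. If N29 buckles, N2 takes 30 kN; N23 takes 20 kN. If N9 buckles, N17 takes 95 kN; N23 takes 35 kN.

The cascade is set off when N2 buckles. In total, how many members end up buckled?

Round 1 — N2 buckles (initial).
  N10: +70 → 70 < 100
  N13: +90 → 90 ≥ 30
  N21: +40 → 40 < 80
Round 2 — N13 buckles.
  N18: +45 → 45 < 110
  N21: +75 → 115 ≥ 80
Round 3 — N21 buckles.
  N23: +75 → 75 < 90
No further bucklings.

3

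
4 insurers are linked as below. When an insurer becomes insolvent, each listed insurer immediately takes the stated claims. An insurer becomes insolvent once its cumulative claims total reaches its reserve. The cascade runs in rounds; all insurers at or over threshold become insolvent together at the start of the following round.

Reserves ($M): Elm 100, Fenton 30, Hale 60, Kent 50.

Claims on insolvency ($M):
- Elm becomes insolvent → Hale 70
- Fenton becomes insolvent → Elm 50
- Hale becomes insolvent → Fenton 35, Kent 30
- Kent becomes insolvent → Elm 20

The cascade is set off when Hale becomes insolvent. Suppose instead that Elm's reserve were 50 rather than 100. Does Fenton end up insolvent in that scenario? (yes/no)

yes

With Elm's reserve at 50:
Round 1 — Hale becomes insolvent (initial).
  Fenton: +35 → 35 ≥ 30
  Kent: +30 → 30 < 50
Round 2 — Fenton becomes insolvent.
  Elm: +50 → 50 ≥ 50
Round 3 — Elm becomes insolvent.
No further insolvencies.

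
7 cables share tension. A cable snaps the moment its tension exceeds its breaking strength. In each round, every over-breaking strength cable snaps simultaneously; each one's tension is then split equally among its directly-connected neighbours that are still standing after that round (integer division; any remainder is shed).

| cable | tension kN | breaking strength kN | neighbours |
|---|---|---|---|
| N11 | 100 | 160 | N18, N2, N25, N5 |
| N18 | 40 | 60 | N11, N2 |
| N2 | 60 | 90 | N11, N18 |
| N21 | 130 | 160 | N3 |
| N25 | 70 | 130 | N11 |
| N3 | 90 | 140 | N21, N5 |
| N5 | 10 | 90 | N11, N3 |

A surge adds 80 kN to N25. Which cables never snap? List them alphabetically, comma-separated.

Round 1 — N25 at 150 > 130. N25 snaps.
  N25 sheds 150 kN to N11: 150 each.
    N11: 100+150 = 250 > 160
Round 2 — N11 snaps.
  N11 sheds 250 kN to N18, N2, N5: 83 each (1 lost).
    N18: 40+83 = 123 > 60
    N2: 60+83 = 143 > 90
    N5: 10+83 = 93 > 90
Round 3 — N18, N2, N5 snap.
  N18 sheds 123 kN: no online neighbours, lost.
  N2 sheds 143 kN: no online neighbours, lost.
  N5 sheds 93 kN to N3: 93 each.
    N3: 90+93 = 183 > 140
Round 4 — N3 snaps.
  N3 sheds 183 kN to N21: 183 each.
    N21: 130+183 = 313 > 160
Round 5 — N21 snaps.
  N21 sheds 313 kN: no online neighbours, lost.
No further breaks.

none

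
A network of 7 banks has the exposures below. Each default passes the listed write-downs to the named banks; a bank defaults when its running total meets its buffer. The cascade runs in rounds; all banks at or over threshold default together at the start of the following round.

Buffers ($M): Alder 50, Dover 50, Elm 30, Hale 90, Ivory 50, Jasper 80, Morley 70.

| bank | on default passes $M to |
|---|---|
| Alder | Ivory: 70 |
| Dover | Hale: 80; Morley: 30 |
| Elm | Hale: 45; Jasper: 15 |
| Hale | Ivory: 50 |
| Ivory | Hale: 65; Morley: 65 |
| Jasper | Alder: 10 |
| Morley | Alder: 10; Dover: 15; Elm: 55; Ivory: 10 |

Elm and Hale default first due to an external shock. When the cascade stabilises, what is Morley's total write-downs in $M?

Round 1 — Elm, Hale default (initial).
  Ivory: +50 → 50 ≥ 50
  Jasper: +15 → 15 < 80
Round 2 — Ivory defaults.
  Morley: +65 → 65 < 70
No further defaults.

65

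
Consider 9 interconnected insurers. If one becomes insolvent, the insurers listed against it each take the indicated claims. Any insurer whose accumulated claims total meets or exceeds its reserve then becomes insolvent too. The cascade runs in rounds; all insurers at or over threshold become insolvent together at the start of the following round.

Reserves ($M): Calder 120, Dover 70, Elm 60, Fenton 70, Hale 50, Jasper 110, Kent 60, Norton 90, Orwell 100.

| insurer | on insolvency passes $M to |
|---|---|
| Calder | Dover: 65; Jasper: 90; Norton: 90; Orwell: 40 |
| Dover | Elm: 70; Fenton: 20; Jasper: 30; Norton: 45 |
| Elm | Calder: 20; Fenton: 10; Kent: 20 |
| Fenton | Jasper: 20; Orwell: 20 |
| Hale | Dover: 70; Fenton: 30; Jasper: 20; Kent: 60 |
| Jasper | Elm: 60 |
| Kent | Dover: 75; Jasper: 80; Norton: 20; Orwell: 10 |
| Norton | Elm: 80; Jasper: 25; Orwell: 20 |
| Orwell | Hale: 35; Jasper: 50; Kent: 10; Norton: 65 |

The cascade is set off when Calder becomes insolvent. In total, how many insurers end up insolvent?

4

Round 1 — Calder becomes insolvent (initial).
  Dover: +65 → 65 < 70
  Jasper: +90 → 90 < 110
  Norton: +90 → 90 ≥ 90
  Orwell: +40 → 40 < 100
Round 2 — Norton becomes insolvent.
  Elm: +80 → 80 ≥ 60
  Jasper: +25 → 115 ≥ 110
  Orwell: +20 → 60 < 100
Round 3 — Elm, Jasper become insolvent.
  Fenton: +10 → 10 < 70
  Kent: +20 → 20 < 60
No further insolvencies.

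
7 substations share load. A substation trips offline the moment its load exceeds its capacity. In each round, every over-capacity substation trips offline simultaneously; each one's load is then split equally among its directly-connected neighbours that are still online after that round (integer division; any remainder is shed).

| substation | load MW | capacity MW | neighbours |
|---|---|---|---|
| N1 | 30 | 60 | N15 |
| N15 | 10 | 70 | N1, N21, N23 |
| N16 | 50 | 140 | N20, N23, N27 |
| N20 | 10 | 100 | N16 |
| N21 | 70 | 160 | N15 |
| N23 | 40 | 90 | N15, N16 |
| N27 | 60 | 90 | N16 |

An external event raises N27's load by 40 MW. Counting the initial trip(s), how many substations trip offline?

5

Round 1 — N27 at 100 > 90. N27 trips offline.
  N27 sheds 100 MW to N16: 100 each.
    N16: 50+100 = 150 > 140
Round 2 — N16 trips offline.
  N16 sheds 150 MW to N20, N23: 75 each.
    N20: 10+75 = 85 ≤ 100
    N23: 40+75 = 115 > 90
Round 3 — N23 trips offline.
  N23 sheds 115 MW to N15: 115 each.
    N15: 10+115 = 125 > 70
Round 4 — N15 trips offline.
  N15 sheds 125 MW to N1, N21: 62 each (1 lost).
    N1: 30+62 = 92 > 60
    N21: 70+62 = 132 ≤ 160
Round 5 — N1 trips offline.
  N1 sheds 92 MW: no online neighbours, lost.
No further trips.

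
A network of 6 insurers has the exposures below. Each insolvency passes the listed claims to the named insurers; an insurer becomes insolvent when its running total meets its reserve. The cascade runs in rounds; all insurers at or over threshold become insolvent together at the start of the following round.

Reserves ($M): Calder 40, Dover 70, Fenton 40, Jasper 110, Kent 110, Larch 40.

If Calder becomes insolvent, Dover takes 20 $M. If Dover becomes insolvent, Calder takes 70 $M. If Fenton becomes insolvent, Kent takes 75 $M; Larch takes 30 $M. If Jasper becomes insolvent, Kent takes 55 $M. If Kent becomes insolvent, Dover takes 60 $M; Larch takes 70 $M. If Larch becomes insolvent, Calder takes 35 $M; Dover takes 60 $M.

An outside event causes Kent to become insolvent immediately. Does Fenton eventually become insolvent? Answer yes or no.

no

Round 1 — Kent becomes insolvent (initial).
  Dover: +60 → 60 < 70
  Larch: +70 → 70 ≥ 40
Round 2 — Larch becomes insolvent.
  Calder: +35 → 35 < 40
  Dover: +60 → 120 ≥ 70
Round 3 — Dover becomes insolvent.
  Calder: +70 → 105 ≥ 40
Round 4 — Calder becomes insolvent.
No further insolvencies.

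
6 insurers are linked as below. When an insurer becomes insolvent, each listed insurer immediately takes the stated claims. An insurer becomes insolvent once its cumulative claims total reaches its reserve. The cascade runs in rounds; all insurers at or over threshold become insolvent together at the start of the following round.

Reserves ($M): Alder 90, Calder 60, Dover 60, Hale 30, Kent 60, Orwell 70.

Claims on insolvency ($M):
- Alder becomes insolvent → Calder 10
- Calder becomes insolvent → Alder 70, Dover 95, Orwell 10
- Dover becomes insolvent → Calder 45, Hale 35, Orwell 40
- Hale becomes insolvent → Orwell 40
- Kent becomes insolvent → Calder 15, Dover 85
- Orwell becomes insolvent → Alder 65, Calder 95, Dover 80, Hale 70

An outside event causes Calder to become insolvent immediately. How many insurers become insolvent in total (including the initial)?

Round 1 — Calder becomes insolvent (initial).
  Alder: +70 → 70 < 90
  Dover: +95 → 95 ≥ 60
  Orwell: +10 → 10 < 70
Round 2 — Dover becomes insolvent.
  Hale: +35 → 35 ≥ 30
  Orwell: +40 → 50 < 70
Round 3 — Hale becomes insolvent.
  Orwell: +40 → 90 ≥ 70
Round 4 — Orwell becomes insolvent.
  Alder: +65 → 135 ≥ 90
Round 5 — Alder becomes insolvent.
No further insolvencies.

5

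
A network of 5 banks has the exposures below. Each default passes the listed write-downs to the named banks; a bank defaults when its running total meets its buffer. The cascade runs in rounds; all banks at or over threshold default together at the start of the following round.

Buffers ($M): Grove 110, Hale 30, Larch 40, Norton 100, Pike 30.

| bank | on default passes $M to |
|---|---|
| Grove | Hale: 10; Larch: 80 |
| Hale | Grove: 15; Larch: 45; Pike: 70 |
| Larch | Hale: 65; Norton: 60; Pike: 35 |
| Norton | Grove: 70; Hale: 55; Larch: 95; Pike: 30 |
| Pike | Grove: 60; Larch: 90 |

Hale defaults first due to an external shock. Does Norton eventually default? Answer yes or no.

Round 1 — Hale defaults (initial).
  Grove: +15 → 15 < 110
  Larch: +45 → 45 ≥ 40
  Pike: +70 → 70 ≥ 30
Round 2 — Larch, Pike default.
  Grove: +60 → 75 < 110
  Norton: +60 → 60 < 100
No further defaults.

no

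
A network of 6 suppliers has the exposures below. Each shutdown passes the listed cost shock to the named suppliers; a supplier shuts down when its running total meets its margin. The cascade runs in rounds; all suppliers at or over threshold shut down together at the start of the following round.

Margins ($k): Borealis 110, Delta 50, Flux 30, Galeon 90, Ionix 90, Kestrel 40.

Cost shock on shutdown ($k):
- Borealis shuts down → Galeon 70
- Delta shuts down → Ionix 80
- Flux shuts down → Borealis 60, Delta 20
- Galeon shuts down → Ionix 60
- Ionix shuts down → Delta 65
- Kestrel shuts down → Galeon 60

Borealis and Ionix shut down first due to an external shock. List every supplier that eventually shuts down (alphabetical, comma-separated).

Round 1 — Borealis, Ionix shut down (initial).
  Delta: +65 → 65 ≥ 50
  Galeon: +70 → 70 < 90
Round 2 — Delta shuts down.
No further shutdowns.

Borealis, Delta, Ionix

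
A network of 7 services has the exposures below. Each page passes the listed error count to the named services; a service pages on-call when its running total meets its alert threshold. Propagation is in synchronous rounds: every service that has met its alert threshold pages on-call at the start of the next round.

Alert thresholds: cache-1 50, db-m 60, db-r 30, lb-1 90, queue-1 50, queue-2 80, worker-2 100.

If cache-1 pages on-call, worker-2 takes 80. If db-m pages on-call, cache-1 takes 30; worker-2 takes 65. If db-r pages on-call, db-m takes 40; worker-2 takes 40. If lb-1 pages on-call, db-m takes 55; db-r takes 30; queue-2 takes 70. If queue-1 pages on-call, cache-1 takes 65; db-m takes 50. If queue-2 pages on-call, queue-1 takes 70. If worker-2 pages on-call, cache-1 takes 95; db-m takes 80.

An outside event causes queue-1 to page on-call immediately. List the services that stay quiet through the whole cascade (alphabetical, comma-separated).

db-m, db-r, lb-1, queue-2, worker-2

Round 1 — queue-1 pages on-call (initial).
  cache-1: +65 → 65 ≥ 50
  db-m: +50 → 50 < 60
Round 2 — cache-1 pages on-call.
  worker-2: +80 → 80 < 100
No further pages.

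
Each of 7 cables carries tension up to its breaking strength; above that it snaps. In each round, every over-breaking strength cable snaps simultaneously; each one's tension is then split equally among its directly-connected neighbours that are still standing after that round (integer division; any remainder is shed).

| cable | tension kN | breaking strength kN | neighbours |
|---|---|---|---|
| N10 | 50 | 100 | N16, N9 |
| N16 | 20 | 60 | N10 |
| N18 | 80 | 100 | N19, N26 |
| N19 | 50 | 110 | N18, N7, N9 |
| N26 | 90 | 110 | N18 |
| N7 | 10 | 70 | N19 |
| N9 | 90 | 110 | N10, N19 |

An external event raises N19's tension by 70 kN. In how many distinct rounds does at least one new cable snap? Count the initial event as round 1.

Round 1 — N19 at 120 > 110. N19 snaps.
  N19 sheds 120 kN to N18, N7, N9: 40 each.
    N18: 80+40 = 120 > 100
    N7: 10+40 = 50 ≤ 70
    N9: 90+40 = 130 > 110
Round 2 — N18, N9 snap.
  N18 sheds 120 kN to N26: 120 each.
    N26: 90+120 = 210 > 110
  N9 sheds 130 kN to N10: 130 each.
    N10: 50+130 = 180 > 100
Round 3 — N10, N26 snap.
  N10 sheds 180 kN to N16: 180 each.
    N16: 20+180 = 200 > 60
  N26 sheds 210 kN: no online neighbours, lost.
Round 4 — N16 snaps.
  N16 sheds 200 kN: no online neighbours, lost.
No further breaks.

4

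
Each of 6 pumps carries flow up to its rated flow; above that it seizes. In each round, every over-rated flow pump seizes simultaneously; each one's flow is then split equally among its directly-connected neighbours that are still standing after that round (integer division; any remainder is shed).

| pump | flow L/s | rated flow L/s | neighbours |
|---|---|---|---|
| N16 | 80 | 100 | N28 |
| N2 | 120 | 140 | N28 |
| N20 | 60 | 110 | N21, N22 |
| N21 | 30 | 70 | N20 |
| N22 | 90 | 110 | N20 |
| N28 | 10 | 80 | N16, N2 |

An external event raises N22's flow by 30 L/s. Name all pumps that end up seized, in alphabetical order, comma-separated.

Round 1 — N22 at 120 > 110. N22 seizes.
  N22 sheds 120 L/s to N20: 120 each.
    N20: 60+120 = 180 > 110
Round 2 — N20 seizes.
  N20 sheds 180 L/s to N21: 180 each.
    N21: 30+180 = 210 > 70
Round 3 — N21 seizes.
  N21 sheds 210 L/s: no online neighbours, lost.
No further seizures.

N20, N21, N22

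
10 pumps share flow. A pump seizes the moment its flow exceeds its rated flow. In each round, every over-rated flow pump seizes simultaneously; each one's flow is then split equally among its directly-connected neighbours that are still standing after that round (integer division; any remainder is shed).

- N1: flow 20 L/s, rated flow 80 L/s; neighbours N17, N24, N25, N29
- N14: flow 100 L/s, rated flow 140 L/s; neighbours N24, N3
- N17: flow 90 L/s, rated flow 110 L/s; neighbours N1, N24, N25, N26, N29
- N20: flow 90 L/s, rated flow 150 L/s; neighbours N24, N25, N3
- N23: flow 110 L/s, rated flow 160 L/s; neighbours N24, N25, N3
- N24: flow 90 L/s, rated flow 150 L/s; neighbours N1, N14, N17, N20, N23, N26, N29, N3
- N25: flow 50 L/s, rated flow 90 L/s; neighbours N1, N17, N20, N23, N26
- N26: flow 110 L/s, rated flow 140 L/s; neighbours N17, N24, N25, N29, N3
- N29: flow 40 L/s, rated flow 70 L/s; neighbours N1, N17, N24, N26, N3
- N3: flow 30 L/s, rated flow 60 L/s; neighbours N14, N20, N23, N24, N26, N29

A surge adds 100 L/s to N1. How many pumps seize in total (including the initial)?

10

Round 1 — N1 at 120 > 80. N1 seizes.
  N1 sheds 120 L/s to N17, N24, N25, N29: 30 each.
    N17: 90+30 = 120 > 110
    N24: 90+30 = 120 ≤ 150
    N25: 50+30 = 80 ≤ 90
    N29: 40+30 = 70 ≤ 70
Round 2 — N17 seizes.
  N17 sheds 120 L/s to N24, N25, N26, N29: 30 each.
    N24: 120+30 = 150 ≤ 150
    N25: 80+30 = 110 > 90
    N26: 110+30 = 140 ≤ 140
    N29: 70+30 = 100 > 70
Round 3 — N25, N29 seize.
  N25 sheds 110 L/s to N20, N23, N26: 36 each (2 lost).
    N20: 90+36 = 126 ≤ 150
    N23: 110+36 = 146 ≤ 160
    N26: 140+36 = 176 > 140
  N29 sheds 100 L/s to N24, N26, N3: 33 each (1 lost).
    N24: 150+33 = 183 > 150
    N26: 176+33 = 209 > 140
    N3: 30+33 = 63 > 60
Round 4 — N24, N26, N3 seize.
  N24 sheds 183 L/s to N14, N20, N23: 61 each.
    N14: 100+61 = 161 > 140
    N20: 126+61 = 187 > 150
    N23: 146+61 = 207 > 160
  N26 sheds 209 L/s: no online neighbours, lost.
  N3 sheds 63 L/s to N14, N20, N23: 21 each.
    N14: 161+21 = 182 > 140
    N20: 187+21 = 208 > 150
    N23: 207+21 = 228 > 160
Round 5 — N14, N20, N23 seize.
  N14 sheds 182 L/s: no online neighbours, lost.
  N20 sheds 208 L/s: no online neighbours, lost.
  N23 sheds 228 L/s: no online neighbours, lost.
No further seizures.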